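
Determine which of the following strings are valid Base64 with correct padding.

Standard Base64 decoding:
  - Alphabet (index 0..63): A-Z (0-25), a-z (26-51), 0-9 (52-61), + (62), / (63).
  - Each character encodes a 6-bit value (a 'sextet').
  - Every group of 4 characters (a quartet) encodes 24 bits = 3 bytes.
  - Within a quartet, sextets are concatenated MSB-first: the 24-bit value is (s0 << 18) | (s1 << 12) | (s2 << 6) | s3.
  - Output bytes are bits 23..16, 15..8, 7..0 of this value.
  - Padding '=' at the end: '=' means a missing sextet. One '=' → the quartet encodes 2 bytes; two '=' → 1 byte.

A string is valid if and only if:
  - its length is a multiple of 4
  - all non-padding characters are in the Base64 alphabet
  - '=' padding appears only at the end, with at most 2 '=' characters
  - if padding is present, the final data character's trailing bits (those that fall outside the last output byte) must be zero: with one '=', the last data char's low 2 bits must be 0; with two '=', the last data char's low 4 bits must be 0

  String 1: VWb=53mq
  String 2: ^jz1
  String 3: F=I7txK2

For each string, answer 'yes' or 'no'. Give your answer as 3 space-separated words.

String 1: 'VWb=53mq' → invalid (bad char(s): ['=']; '=' in middle)
String 2: '^jz1' → invalid (bad char(s): ['^'])
String 3: 'F=I7txK2' → invalid (bad char(s): ['=']; '=' in middle)

Answer: no no no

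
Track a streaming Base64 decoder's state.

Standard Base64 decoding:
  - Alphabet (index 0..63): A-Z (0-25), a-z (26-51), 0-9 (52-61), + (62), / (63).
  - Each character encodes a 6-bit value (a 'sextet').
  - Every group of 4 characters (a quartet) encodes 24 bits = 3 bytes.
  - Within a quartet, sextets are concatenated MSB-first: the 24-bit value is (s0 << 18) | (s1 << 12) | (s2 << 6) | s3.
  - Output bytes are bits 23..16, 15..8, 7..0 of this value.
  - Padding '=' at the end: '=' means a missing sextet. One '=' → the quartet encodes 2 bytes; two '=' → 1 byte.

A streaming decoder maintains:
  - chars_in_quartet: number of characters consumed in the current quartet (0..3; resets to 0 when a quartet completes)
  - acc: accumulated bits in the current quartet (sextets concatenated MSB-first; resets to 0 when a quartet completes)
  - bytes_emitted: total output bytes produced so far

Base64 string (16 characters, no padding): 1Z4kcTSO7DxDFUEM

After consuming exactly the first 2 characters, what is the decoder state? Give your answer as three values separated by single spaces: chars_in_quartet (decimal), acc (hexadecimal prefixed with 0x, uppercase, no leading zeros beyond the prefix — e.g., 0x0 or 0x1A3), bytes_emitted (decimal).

Answer: 2 0xD59 0

Derivation:
After char 0 ('1'=53): chars_in_quartet=1 acc=0x35 bytes_emitted=0
After char 1 ('Z'=25): chars_in_quartet=2 acc=0xD59 bytes_emitted=0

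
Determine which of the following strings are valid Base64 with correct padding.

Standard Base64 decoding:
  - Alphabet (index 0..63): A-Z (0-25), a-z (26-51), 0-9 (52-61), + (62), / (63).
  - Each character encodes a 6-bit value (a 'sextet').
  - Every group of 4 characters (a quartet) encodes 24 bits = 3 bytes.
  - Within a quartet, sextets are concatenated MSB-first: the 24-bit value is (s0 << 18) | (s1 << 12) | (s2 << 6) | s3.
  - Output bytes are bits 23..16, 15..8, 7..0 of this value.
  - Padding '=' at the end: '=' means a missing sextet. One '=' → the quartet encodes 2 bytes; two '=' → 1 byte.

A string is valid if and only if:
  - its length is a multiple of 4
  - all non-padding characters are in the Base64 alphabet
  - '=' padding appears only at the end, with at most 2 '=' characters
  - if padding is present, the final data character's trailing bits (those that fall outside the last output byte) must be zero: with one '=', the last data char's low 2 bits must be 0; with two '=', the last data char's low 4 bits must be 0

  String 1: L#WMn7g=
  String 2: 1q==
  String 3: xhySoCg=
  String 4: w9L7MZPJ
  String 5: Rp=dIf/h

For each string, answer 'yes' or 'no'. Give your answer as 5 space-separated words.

Answer: no no yes yes no

Derivation:
String 1: 'L#WMn7g=' → invalid (bad char(s): ['#'])
String 2: '1q==' → invalid (bad trailing bits)
String 3: 'xhySoCg=' → valid
String 4: 'w9L7MZPJ' → valid
String 5: 'Rp=dIf/h' → invalid (bad char(s): ['=']; '=' in middle)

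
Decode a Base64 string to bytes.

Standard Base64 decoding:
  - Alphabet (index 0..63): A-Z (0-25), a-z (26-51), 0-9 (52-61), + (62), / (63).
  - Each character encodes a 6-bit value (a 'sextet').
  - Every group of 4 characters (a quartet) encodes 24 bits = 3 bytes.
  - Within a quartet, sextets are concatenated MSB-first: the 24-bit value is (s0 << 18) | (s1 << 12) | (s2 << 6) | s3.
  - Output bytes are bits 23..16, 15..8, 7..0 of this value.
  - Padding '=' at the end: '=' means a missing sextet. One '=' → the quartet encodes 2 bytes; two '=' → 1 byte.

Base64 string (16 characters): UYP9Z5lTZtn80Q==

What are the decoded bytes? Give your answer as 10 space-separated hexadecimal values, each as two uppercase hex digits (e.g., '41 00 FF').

Answer: 51 83 FD 67 99 53 66 D9 FC D1

Derivation:
After char 0 ('U'=20): chars_in_quartet=1 acc=0x14 bytes_emitted=0
After char 1 ('Y'=24): chars_in_quartet=2 acc=0x518 bytes_emitted=0
After char 2 ('P'=15): chars_in_quartet=3 acc=0x1460F bytes_emitted=0
After char 3 ('9'=61): chars_in_quartet=4 acc=0x5183FD -> emit 51 83 FD, reset; bytes_emitted=3
After char 4 ('Z'=25): chars_in_quartet=1 acc=0x19 bytes_emitted=3
After char 5 ('5'=57): chars_in_quartet=2 acc=0x679 bytes_emitted=3
After char 6 ('l'=37): chars_in_quartet=3 acc=0x19E65 bytes_emitted=3
After char 7 ('T'=19): chars_in_quartet=4 acc=0x679953 -> emit 67 99 53, reset; bytes_emitted=6
After char 8 ('Z'=25): chars_in_quartet=1 acc=0x19 bytes_emitted=6
After char 9 ('t'=45): chars_in_quartet=2 acc=0x66D bytes_emitted=6
After char 10 ('n'=39): chars_in_quartet=3 acc=0x19B67 bytes_emitted=6
After char 11 ('8'=60): chars_in_quartet=4 acc=0x66D9FC -> emit 66 D9 FC, reset; bytes_emitted=9
After char 12 ('0'=52): chars_in_quartet=1 acc=0x34 bytes_emitted=9
After char 13 ('Q'=16): chars_in_quartet=2 acc=0xD10 bytes_emitted=9
Padding '==': partial quartet acc=0xD10 -> emit D1; bytes_emitted=10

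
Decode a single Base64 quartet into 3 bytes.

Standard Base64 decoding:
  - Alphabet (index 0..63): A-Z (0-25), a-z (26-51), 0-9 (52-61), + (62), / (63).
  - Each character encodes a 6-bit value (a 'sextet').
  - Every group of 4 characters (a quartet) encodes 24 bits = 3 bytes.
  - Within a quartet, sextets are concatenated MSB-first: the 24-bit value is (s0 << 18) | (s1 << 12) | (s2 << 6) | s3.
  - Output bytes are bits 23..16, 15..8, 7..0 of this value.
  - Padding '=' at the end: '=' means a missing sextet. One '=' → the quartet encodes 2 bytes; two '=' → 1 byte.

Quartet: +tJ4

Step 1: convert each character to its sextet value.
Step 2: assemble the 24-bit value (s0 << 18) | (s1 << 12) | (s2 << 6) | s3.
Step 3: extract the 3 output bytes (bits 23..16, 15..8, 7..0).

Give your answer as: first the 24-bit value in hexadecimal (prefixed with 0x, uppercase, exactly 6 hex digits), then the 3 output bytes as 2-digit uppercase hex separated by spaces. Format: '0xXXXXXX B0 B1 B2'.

Answer: 0xFAD278 FA D2 78

Derivation:
Sextets: +=62, t=45, J=9, 4=56
24-bit: (62<<18) | (45<<12) | (9<<6) | 56
      = 0xF80000 | 0x02D000 | 0x000240 | 0x000038
      = 0xFAD278
Bytes: (v>>16)&0xFF=FA, (v>>8)&0xFF=D2, v&0xFF=78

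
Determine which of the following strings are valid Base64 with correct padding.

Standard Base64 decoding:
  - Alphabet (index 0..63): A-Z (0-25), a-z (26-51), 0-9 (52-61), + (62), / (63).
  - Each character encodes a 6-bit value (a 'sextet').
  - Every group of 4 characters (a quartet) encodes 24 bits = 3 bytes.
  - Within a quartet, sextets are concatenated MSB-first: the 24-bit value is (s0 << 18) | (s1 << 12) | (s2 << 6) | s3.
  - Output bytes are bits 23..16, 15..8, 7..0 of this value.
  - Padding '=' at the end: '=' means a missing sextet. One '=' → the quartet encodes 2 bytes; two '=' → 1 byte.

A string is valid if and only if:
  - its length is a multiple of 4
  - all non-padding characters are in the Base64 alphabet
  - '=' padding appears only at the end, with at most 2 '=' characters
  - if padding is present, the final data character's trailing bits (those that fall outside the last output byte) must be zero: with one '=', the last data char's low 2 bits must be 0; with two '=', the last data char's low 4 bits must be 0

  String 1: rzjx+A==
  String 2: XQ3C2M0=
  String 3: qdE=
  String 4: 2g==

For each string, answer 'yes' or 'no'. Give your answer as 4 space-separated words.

Answer: yes yes yes yes

Derivation:
String 1: 'rzjx+A==' → valid
String 2: 'XQ3C2M0=' → valid
String 3: 'qdE=' → valid
String 4: '2g==' → valid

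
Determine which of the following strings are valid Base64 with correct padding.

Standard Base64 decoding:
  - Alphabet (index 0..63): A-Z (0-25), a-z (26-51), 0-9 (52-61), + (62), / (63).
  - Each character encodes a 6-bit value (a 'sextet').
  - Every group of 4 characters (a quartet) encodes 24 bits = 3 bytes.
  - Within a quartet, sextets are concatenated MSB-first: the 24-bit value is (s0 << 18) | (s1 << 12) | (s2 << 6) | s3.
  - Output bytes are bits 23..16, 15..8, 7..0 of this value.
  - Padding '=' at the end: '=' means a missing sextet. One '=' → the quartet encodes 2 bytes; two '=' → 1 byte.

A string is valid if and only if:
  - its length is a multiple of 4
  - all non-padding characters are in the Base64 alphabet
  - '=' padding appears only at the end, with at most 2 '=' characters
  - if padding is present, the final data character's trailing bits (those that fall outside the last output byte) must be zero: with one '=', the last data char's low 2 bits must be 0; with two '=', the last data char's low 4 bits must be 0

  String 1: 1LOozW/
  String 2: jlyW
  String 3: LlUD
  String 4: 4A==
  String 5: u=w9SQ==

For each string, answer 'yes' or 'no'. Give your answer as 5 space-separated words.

String 1: '1LOozW/' → invalid (len=7 not mult of 4)
String 2: 'jlyW' → valid
String 3: 'LlUD' → valid
String 4: '4A==' → valid
String 5: 'u=w9SQ==' → invalid (bad char(s): ['=']; '=' in middle)

Answer: no yes yes yes no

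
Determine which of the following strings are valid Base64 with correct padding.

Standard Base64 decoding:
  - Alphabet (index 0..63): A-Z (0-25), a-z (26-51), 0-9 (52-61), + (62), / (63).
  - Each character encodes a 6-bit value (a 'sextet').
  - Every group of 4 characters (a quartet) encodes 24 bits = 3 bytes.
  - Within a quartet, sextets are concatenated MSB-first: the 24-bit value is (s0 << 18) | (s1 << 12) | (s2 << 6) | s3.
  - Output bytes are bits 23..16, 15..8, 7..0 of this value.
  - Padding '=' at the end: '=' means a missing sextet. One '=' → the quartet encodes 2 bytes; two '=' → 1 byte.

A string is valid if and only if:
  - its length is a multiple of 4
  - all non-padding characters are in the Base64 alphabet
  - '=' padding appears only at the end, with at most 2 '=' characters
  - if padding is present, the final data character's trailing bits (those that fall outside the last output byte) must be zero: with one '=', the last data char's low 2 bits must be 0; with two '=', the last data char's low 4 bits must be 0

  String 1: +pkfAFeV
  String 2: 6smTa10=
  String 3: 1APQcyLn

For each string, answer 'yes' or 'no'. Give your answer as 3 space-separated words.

String 1: '+pkfAFeV' → valid
String 2: '6smTa10=' → valid
String 3: '1APQcyLn' → valid

Answer: yes yes yes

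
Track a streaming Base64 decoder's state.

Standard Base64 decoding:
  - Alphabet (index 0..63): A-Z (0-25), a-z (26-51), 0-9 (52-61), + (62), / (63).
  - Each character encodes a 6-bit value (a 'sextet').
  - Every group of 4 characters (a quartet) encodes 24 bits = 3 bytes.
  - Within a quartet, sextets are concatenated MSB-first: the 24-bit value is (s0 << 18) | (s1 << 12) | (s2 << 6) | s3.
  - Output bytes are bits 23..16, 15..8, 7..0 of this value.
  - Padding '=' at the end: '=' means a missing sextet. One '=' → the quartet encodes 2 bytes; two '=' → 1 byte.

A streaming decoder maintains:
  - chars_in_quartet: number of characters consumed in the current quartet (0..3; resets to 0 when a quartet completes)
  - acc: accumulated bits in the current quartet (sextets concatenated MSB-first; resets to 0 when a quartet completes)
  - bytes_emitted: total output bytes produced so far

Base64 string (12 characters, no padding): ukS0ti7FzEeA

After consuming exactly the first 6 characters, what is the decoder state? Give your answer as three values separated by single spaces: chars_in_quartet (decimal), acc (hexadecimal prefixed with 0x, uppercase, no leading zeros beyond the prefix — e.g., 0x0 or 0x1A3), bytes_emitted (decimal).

After char 0 ('u'=46): chars_in_quartet=1 acc=0x2E bytes_emitted=0
After char 1 ('k'=36): chars_in_quartet=2 acc=0xBA4 bytes_emitted=0
After char 2 ('S'=18): chars_in_quartet=3 acc=0x2E912 bytes_emitted=0
After char 3 ('0'=52): chars_in_quartet=4 acc=0xBA44B4 -> emit BA 44 B4, reset; bytes_emitted=3
After char 4 ('t'=45): chars_in_quartet=1 acc=0x2D bytes_emitted=3
After char 5 ('i'=34): chars_in_quartet=2 acc=0xB62 bytes_emitted=3

Answer: 2 0xB62 3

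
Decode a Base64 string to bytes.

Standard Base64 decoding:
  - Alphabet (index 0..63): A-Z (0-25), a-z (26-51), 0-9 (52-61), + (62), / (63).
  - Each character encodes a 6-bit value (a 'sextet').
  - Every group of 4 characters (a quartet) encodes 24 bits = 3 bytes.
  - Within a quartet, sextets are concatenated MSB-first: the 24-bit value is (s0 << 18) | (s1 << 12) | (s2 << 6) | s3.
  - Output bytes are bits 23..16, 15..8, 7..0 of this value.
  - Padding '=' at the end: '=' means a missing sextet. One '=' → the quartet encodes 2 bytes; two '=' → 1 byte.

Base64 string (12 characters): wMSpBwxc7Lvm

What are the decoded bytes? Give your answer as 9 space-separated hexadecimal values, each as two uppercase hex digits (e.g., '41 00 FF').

Answer: C0 C4 A9 07 0C 5C EC BB E6

Derivation:
After char 0 ('w'=48): chars_in_quartet=1 acc=0x30 bytes_emitted=0
After char 1 ('M'=12): chars_in_quartet=2 acc=0xC0C bytes_emitted=0
After char 2 ('S'=18): chars_in_quartet=3 acc=0x30312 bytes_emitted=0
After char 3 ('p'=41): chars_in_quartet=4 acc=0xC0C4A9 -> emit C0 C4 A9, reset; bytes_emitted=3
After char 4 ('B'=1): chars_in_quartet=1 acc=0x1 bytes_emitted=3
After char 5 ('w'=48): chars_in_quartet=2 acc=0x70 bytes_emitted=3
After char 6 ('x'=49): chars_in_quartet=3 acc=0x1C31 bytes_emitted=3
After char 7 ('c'=28): chars_in_quartet=4 acc=0x70C5C -> emit 07 0C 5C, reset; bytes_emitted=6
After char 8 ('7'=59): chars_in_quartet=1 acc=0x3B bytes_emitted=6
After char 9 ('L'=11): chars_in_quartet=2 acc=0xECB bytes_emitted=6
After char 10 ('v'=47): chars_in_quartet=3 acc=0x3B2EF bytes_emitted=6
After char 11 ('m'=38): chars_in_quartet=4 acc=0xECBBE6 -> emit EC BB E6, reset; bytes_emitted=9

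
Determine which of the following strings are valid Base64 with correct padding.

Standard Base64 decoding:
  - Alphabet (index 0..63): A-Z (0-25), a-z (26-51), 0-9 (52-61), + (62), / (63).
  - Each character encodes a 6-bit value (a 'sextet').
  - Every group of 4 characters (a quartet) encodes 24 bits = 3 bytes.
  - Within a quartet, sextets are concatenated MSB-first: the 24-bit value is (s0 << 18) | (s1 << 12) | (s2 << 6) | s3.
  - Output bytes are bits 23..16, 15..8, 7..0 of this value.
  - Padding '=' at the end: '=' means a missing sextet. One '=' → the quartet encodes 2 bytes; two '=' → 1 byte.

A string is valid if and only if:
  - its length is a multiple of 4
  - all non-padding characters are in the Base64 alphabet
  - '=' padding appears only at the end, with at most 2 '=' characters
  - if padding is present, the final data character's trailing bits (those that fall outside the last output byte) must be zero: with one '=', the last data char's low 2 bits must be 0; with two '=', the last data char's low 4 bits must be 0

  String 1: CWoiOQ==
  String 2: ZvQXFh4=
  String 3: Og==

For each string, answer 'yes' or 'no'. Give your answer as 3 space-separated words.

Answer: yes yes yes

Derivation:
String 1: 'CWoiOQ==' → valid
String 2: 'ZvQXFh4=' → valid
String 3: 'Og==' → valid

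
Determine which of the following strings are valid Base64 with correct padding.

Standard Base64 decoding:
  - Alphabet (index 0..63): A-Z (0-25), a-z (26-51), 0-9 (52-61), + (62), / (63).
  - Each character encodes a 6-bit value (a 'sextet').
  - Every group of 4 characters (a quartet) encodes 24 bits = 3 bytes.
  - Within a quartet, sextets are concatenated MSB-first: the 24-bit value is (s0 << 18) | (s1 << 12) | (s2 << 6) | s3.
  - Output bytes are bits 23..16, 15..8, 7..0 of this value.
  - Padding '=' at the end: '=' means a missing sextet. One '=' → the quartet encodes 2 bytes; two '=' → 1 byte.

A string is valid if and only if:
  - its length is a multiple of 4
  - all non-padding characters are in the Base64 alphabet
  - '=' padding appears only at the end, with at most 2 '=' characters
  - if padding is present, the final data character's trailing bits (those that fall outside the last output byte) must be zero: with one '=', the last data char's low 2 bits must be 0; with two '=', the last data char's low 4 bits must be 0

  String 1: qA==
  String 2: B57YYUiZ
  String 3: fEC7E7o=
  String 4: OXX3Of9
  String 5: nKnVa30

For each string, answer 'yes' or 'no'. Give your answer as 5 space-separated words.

Answer: yes yes yes no no

Derivation:
String 1: 'qA==' → valid
String 2: 'B57YYUiZ' → valid
String 3: 'fEC7E7o=' → valid
String 4: 'OXX3Of9' → invalid (len=7 not mult of 4)
String 5: 'nKnVa30' → invalid (len=7 not mult of 4)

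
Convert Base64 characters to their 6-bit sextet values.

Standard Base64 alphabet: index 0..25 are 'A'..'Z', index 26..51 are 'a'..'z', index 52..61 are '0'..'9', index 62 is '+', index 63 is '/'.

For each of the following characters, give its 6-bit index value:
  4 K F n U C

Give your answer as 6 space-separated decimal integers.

Answer: 56 10 5 39 20 2

Derivation:
'4': 0..9 range, 52 + ord('4') − ord('0') = 56
'K': A..Z range, ord('K') − ord('A') = 10
'F': A..Z range, ord('F') − ord('A') = 5
'n': a..z range, 26 + ord('n') − ord('a') = 39
'U': A..Z range, ord('U') − ord('A') = 20
'C': A..Z range, ord('C') − ord('A') = 2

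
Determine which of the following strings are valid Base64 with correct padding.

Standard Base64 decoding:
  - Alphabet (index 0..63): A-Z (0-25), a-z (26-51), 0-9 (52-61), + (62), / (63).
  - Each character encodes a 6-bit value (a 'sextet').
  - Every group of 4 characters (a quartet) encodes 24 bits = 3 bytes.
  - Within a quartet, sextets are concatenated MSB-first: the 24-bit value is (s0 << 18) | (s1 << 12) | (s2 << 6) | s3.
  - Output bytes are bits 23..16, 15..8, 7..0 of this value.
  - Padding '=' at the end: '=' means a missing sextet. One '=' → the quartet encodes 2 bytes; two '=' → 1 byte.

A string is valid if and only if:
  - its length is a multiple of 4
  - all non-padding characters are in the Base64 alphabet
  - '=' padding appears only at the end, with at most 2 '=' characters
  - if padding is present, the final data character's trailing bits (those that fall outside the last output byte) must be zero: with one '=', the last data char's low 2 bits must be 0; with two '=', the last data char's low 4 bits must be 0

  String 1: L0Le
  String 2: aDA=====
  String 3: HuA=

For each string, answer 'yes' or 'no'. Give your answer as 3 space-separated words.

Answer: yes no yes

Derivation:
String 1: 'L0Le' → valid
String 2: 'aDA=====' → invalid (5 pad chars (max 2))
String 3: 'HuA=' → valid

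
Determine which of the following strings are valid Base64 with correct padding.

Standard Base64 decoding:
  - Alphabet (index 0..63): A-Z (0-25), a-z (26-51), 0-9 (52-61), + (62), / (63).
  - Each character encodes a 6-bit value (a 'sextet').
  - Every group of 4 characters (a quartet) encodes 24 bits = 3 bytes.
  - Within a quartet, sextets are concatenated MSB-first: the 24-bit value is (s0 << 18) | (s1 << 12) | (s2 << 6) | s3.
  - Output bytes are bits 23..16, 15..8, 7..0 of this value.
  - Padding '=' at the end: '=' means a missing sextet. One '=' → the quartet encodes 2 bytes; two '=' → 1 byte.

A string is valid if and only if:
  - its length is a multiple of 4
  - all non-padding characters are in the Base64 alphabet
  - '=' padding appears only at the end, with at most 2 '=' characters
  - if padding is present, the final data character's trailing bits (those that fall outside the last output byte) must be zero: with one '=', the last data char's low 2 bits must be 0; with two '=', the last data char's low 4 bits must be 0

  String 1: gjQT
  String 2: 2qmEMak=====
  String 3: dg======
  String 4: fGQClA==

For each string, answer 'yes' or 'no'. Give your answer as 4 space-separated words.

String 1: 'gjQT' → valid
String 2: '2qmEMak=====' → invalid (5 pad chars (max 2))
String 3: 'dg======' → invalid (6 pad chars (max 2))
String 4: 'fGQClA==' → valid

Answer: yes no no yes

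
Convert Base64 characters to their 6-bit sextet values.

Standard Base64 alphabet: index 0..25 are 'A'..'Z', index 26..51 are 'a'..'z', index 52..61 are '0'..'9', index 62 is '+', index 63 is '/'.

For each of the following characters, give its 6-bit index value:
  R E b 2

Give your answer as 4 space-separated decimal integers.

Answer: 17 4 27 54

Derivation:
'R': A..Z range, ord('R') − ord('A') = 17
'E': A..Z range, ord('E') − ord('A') = 4
'b': a..z range, 26 + ord('b') − ord('a') = 27
'2': 0..9 range, 52 + ord('2') − ord('0') = 54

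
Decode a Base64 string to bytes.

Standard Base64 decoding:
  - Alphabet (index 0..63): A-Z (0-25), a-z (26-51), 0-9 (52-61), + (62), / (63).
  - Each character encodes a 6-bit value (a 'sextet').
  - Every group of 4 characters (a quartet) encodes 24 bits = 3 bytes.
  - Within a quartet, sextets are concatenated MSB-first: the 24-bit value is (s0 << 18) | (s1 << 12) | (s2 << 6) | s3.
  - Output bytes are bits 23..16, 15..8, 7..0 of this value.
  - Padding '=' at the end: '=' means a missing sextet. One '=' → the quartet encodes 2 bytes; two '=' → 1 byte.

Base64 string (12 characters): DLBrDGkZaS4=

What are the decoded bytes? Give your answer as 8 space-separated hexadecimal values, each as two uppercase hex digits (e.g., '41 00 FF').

Answer: 0C B0 6B 0C 69 19 69 2E

Derivation:
After char 0 ('D'=3): chars_in_quartet=1 acc=0x3 bytes_emitted=0
After char 1 ('L'=11): chars_in_quartet=2 acc=0xCB bytes_emitted=0
After char 2 ('B'=1): chars_in_quartet=3 acc=0x32C1 bytes_emitted=0
After char 3 ('r'=43): chars_in_quartet=4 acc=0xCB06B -> emit 0C B0 6B, reset; bytes_emitted=3
After char 4 ('D'=3): chars_in_quartet=1 acc=0x3 bytes_emitted=3
After char 5 ('G'=6): chars_in_quartet=2 acc=0xC6 bytes_emitted=3
After char 6 ('k'=36): chars_in_quartet=3 acc=0x31A4 bytes_emitted=3
After char 7 ('Z'=25): chars_in_quartet=4 acc=0xC6919 -> emit 0C 69 19, reset; bytes_emitted=6
After char 8 ('a'=26): chars_in_quartet=1 acc=0x1A bytes_emitted=6
After char 9 ('S'=18): chars_in_quartet=2 acc=0x692 bytes_emitted=6
After char 10 ('4'=56): chars_in_quartet=3 acc=0x1A4B8 bytes_emitted=6
Padding '=': partial quartet acc=0x1A4B8 -> emit 69 2E; bytes_emitted=8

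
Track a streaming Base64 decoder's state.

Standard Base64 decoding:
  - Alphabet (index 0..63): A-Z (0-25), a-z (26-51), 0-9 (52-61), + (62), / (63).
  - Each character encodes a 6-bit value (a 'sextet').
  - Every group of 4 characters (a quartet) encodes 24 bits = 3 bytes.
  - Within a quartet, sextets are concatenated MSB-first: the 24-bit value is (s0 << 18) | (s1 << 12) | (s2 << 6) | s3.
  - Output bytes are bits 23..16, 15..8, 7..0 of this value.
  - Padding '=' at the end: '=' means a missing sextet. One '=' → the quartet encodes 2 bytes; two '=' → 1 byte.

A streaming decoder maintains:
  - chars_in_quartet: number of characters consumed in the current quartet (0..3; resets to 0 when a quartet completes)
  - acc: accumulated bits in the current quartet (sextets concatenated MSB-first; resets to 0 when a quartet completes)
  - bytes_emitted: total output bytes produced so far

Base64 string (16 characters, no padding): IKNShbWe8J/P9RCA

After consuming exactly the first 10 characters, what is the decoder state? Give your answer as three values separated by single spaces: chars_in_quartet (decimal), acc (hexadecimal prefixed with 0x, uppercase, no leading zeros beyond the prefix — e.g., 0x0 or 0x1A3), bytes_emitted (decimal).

After char 0 ('I'=8): chars_in_quartet=1 acc=0x8 bytes_emitted=0
After char 1 ('K'=10): chars_in_quartet=2 acc=0x20A bytes_emitted=0
After char 2 ('N'=13): chars_in_quartet=3 acc=0x828D bytes_emitted=0
After char 3 ('S'=18): chars_in_quartet=4 acc=0x20A352 -> emit 20 A3 52, reset; bytes_emitted=3
After char 4 ('h'=33): chars_in_quartet=1 acc=0x21 bytes_emitted=3
After char 5 ('b'=27): chars_in_quartet=2 acc=0x85B bytes_emitted=3
After char 6 ('W'=22): chars_in_quartet=3 acc=0x216D6 bytes_emitted=3
After char 7 ('e'=30): chars_in_quartet=4 acc=0x85B59E -> emit 85 B5 9E, reset; bytes_emitted=6
After char 8 ('8'=60): chars_in_quartet=1 acc=0x3C bytes_emitted=6
After char 9 ('J'=9): chars_in_quartet=2 acc=0xF09 bytes_emitted=6

Answer: 2 0xF09 6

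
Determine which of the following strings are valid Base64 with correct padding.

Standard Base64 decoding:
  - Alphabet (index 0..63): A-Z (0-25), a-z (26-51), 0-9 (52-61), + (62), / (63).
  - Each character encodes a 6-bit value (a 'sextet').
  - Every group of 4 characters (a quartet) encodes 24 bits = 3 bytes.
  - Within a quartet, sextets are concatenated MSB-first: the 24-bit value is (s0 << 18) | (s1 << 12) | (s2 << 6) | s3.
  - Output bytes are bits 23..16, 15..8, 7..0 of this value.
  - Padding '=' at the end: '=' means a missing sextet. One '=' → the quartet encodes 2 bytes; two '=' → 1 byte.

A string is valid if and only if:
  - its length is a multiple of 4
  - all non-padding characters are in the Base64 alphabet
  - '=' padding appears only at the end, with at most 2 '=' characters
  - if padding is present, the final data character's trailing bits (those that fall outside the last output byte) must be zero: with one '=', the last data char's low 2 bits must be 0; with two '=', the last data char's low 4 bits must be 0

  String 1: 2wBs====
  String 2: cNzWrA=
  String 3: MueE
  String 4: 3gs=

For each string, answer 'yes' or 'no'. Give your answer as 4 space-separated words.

Answer: no no yes yes

Derivation:
String 1: '2wBs====' → invalid (4 pad chars (max 2))
String 2: 'cNzWrA=' → invalid (len=7 not mult of 4)
String 3: 'MueE' → valid
String 4: '3gs=' → valid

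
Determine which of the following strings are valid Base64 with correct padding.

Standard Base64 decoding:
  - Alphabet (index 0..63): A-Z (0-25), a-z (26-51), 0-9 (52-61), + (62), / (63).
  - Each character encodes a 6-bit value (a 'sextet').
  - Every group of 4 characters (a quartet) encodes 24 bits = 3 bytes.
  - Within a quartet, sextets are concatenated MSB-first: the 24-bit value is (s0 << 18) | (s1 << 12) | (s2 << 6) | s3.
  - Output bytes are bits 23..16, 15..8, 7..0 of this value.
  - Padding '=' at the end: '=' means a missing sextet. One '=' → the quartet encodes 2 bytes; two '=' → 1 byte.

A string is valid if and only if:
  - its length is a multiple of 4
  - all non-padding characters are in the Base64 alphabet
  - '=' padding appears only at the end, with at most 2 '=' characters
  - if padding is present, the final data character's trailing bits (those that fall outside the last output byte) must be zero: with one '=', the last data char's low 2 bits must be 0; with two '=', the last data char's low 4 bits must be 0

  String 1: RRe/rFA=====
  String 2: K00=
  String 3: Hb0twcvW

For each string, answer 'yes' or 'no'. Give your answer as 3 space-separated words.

Answer: no yes yes

Derivation:
String 1: 'RRe/rFA=====' → invalid (5 pad chars (max 2))
String 2: 'K00=' → valid
String 3: 'Hb0twcvW' → valid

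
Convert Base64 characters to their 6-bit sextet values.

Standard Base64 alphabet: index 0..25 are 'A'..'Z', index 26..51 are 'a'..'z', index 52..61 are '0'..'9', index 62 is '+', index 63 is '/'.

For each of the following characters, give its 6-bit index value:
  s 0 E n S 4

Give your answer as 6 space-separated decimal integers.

Answer: 44 52 4 39 18 56

Derivation:
's': a..z range, 26 + ord('s') − ord('a') = 44
'0': 0..9 range, 52 + ord('0') − ord('0') = 52
'E': A..Z range, ord('E') − ord('A') = 4
'n': a..z range, 26 + ord('n') − ord('a') = 39
'S': A..Z range, ord('S') − ord('A') = 18
'4': 0..9 range, 52 + ord('4') − ord('0') = 56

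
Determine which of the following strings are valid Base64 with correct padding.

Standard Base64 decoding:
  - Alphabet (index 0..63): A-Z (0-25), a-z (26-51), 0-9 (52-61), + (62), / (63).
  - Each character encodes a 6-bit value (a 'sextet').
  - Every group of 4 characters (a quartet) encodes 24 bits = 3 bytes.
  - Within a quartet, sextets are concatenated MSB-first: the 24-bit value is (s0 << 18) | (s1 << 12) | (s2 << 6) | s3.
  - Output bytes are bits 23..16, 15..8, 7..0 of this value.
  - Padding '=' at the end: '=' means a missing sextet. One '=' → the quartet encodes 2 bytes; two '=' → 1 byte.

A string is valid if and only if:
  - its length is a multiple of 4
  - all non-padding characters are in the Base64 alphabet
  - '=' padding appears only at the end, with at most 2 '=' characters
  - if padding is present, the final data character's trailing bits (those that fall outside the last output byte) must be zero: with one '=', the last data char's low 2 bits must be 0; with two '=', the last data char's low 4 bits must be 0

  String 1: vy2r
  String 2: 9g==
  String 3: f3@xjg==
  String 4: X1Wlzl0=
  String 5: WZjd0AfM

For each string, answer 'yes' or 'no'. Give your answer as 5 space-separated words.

String 1: 'vy2r' → valid
String 2: '9g==' → valid
String 3: 'f3@xjg==' → invalid (bad char(s): ['@'])
String 4: 'X1Wlzl0=' → valid
String 5: 'WZjd0AfM' → valid

Answer: yes yes no yes yes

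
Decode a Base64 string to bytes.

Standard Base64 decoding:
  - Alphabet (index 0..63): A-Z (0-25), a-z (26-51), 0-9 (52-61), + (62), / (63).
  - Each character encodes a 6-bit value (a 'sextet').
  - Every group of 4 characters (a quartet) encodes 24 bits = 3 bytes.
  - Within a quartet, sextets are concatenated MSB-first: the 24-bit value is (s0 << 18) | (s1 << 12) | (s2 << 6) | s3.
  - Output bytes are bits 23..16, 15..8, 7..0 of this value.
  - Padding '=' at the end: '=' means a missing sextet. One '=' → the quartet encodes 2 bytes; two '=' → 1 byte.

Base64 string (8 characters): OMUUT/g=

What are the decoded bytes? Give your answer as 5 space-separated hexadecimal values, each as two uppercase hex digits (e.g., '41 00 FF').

After char 0 ('O'=14): chars_in_quartet=1 acc=0xE bytes_emitted=0
After char 1 ('M'=12): chars_in_quartet=2 acc=0x38C bytes_emitted=0
After char 2 ('U'=20): chars_in_quartet=3 acc=0xE314 bytes_emitted=0
After char 3 ('U'=20): chars_in_quartet=4 acc=0x38C514 -> emit 38 C5 14, reset; bytes_emitted=3
After char 4 ('T'=19): chars_in_quartet=1 acc=0x13 bytes_emitted=3
After char 5 ('/'=63): chars_in_quartet=2 acc=0x4FF bytes_emitted=3
After char 6 ('g'=32): chars_in_quartet=3 acc=0x13FE0 bytes_emitted=3
Padding '=': partial quartet acc=0x13FE0 -> emit 4F F8; bytes_emitted=5

Answer: 38 C5 14 4F F8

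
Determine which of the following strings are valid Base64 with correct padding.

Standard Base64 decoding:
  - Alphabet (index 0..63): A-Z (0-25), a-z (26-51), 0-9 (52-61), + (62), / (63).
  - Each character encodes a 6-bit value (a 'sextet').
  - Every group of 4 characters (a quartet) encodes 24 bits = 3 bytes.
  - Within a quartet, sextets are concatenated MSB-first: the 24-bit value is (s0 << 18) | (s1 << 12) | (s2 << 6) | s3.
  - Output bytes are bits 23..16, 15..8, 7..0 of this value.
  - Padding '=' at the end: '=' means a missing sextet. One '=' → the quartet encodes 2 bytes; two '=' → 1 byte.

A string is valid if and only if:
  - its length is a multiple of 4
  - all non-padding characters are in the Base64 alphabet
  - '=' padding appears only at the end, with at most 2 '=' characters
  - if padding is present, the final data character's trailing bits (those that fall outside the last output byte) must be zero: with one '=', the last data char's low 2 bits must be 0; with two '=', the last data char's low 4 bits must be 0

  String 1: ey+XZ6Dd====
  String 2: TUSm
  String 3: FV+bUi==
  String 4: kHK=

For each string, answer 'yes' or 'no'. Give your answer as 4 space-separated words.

String 1: 'ey+XZ6Dd====' → invalid (4 pad chars (max 2))
String 2: 'TUSm' → valid
String 3: 'FV+bUi==' → invalid (bad trailing bits)
String 4: 'kHK=' → invalid (bad trailing bits)

Answer: no yes no no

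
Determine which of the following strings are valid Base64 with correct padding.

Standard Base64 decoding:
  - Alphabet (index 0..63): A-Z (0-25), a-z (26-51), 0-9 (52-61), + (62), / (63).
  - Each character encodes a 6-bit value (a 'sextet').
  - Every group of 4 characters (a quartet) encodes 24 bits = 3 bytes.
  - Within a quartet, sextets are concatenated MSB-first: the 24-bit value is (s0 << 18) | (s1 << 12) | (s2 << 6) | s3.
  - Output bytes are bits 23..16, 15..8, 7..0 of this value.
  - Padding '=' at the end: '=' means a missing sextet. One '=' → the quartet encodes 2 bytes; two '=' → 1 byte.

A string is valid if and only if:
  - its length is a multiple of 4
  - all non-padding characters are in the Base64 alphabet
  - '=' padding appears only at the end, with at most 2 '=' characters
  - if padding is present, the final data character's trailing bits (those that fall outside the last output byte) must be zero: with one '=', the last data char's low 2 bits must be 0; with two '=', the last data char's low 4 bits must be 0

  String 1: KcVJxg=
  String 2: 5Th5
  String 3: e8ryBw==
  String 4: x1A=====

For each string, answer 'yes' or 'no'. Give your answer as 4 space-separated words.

String 1: 'KcVJxg=' → invalid (len=7 not mult of 4)
String 2: '5Th5' → valid
String 3: 'e8ryBw==' → valid
String 4: 'x1A=====' → invalid (5 pad chars (max 2))

Answer: no yes yes no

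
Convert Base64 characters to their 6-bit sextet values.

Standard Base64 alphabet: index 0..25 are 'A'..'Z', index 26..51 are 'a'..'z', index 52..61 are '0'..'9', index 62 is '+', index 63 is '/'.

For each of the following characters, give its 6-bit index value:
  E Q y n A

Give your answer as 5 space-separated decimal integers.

Answer: 4 16 50 39 0

Derivation:
'E': A..Z range, ord('E') − ord('A') = 4
'Q': A..Z range, ord('Q') − ord('A') = 16
'y': a..z range, 26 + ord('y') − ord('a') = 50
'n': a..z range, 26 + ord('n') − ord('a') = 39
'A': A..Z range, ord('A') − ord('A') = 0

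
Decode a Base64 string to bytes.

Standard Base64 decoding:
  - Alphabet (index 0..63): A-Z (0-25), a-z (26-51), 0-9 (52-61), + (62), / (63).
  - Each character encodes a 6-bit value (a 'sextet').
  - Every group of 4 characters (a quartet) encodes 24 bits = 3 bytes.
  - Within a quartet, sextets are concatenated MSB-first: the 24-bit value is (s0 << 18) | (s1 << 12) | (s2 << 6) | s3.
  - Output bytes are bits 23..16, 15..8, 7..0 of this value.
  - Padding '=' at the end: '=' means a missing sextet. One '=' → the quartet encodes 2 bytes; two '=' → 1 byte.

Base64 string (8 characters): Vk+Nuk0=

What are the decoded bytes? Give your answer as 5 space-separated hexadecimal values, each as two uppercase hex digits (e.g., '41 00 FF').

Answer: 56 4F 8D BA 4D

Derivation:
After char 0 ('V'=21): chars_in_quartet=1 acc=0x15 bytes_emitted=0
After char 1 ('k'=36): chars_in_quartet=2 acc=0x564 bytes_emitted=0
After char 2 ('+'=62): chars_in_quartet=3 acc=0x1593E bytes_emitted=0
After char 3 ('N'=13): chars_in_quartet=4 acc=0x564F8D -> emit 56 4F 8D, reset; bytes_emitted=3
After char 4 ('u'=46): chars_in_quartet=1 acc=0x2E bytes_emitted=3
After char 5 ('k'=36): chars_in_quartet=2 acc=0xBA4 bytes_emitted=3
After char 6 ('0'=52): chars_in_quartet=3 acc=0x2E934 bytes_emitted=3
Padding '=': partial quartet acc=0x2E934 -> emit BA 4D; bytes_emitted=5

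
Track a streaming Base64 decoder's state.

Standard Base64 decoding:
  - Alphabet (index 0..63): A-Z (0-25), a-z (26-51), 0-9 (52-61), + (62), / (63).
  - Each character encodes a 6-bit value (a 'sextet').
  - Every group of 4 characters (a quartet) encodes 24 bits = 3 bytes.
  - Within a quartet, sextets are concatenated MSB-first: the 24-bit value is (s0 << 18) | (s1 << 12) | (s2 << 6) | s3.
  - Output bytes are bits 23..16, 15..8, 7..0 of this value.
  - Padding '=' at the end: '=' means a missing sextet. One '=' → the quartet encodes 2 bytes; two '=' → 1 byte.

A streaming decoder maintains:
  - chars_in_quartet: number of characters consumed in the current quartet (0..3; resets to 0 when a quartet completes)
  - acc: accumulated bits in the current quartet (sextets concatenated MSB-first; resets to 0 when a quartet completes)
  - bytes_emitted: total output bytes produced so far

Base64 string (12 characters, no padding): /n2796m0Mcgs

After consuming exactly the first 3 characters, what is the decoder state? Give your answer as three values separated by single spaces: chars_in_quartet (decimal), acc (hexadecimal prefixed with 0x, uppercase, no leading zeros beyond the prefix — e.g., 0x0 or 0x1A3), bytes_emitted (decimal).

Answer: 3 0x3F9F6 0

Derivation:
After char 0 ('/'=63): chars_in_quartet=1 acc=0x3F bytes_emitted=0
After char 1 ('n'=39): chars_in_quartet=2 acc=0xFE7 bytes_emitted=0
After char 2 ('2'=54): chars_in_quartet=3 acc=0x3F9F6 bytes_emitted=0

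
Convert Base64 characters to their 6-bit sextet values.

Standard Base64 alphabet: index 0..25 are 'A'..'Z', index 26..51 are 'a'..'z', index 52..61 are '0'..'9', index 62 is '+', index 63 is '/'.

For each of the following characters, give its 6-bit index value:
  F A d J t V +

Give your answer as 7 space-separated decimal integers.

'F': A..Z range, ord('F') − ord('A') = 5
'A': A..Z range, ord('A') − ord('A') = 0
'd': a..z range, 26 + ord('d') − ord('a') = 29
'J': A..Z range, ord('J') − ord('A') = 9
't': a..z range, 26 + ord('t') − ord('a') = 45
'V': A..Z range, ord('V') − ord('A') = 21
'+': index 62

Answer: 5 0 29 9 45 21 62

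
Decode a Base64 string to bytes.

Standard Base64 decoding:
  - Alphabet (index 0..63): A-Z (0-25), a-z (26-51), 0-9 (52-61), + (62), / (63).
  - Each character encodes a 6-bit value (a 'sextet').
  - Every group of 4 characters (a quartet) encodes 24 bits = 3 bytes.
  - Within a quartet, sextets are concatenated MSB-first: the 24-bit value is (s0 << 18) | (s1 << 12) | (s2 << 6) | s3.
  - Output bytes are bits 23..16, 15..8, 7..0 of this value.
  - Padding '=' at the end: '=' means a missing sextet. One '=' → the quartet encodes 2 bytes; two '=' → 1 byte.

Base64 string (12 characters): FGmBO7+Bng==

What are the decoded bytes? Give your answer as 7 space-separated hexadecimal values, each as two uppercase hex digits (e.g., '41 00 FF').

Answer: 14 69 81 3B BF 81 9E

Derivation:
After char 0 ('F'=5): chars_in_quartet=1 acc=0x5 bytes_emitted=0
After char 1 ('G'=6): chars_in_quartet=2 acc=0x146 bytes_emitted=0
After char 2 ('m'=38): chars_in_quartet=3 acc=0x51A6 bytes_emitted=0
After char 3 ('B'=1): chars_in_quartet=4 acc=0x146981 -> emit 14 69 81, reset; bytes_emitted=3
After char 4 ('O'=14): chars_in_quartet=1 acc=0xE bytes_emitted=3
After char 5 ('7'=59): chars_in_quartet=2 acc=0x3BB bytes_emitted=3
After char 6 ('+'=62): chars_in_quartet=3 acc=0xEEFE bytes_emitted=3
After char 7 ('B'=1): chars_in_quartet=4 acc=0x3BBF81 -> emit 3B BF 81, reset; bytes_emitted=6
After char 8 ('n'=39): chars_in_quartet=1 acc=0x27 bytes_emitted=6
After char 9 ('g'=32): chars_in_quartet=2 acc=0x9E0 bytes_emitted=6
Padding '==': partial quartet acc=0x9E0 -> emit 9E; bytes_emitted=7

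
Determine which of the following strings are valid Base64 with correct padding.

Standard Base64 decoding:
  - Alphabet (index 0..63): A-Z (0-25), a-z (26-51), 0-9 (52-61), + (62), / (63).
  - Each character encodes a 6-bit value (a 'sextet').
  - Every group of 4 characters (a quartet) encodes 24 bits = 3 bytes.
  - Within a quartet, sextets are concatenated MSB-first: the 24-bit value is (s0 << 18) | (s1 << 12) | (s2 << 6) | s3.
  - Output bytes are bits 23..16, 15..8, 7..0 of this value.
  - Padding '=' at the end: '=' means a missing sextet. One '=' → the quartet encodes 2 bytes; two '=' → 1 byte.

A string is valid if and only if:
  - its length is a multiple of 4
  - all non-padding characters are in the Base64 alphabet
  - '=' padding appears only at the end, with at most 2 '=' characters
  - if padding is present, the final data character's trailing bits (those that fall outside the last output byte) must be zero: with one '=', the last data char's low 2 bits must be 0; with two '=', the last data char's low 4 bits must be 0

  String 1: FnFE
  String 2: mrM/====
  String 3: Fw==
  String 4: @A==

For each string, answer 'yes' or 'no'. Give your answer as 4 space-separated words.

Answer: yes no yes no

Derivation:
String 1: 'FnFE' → valid
String 2: 'mrM/====' → invalid (4 pad chars (max 2))
String 3: 'Fw==' → valid
String 4: '@A==' → invalid (bad char(s): ['@'])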